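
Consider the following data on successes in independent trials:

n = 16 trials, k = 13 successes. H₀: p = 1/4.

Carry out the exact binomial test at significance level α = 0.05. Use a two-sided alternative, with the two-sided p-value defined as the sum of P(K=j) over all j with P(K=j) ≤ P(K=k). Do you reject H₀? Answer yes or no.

Exact binomial: n=16, k=13, p₀=1/4=0.2500
P(X=j) = C(n,j)·p₀^j·(1−p₀)^(n−j); p = Σ P(X=j) over j with P(X=j) ≤ P(X=13)
p-value (two-sided) = 0.00000
At α=0.05: p < α → reject H₀

reject H₀: yes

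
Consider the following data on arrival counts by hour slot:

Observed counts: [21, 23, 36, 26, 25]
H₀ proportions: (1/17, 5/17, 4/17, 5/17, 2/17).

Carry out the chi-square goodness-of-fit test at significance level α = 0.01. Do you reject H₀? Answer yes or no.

reject H₀: yes

n = 131; E_i = n·p_i = [7.71, 38.53, 30.82, 38.53, 15.41]
χ² = (21−7.71)²/7.71 + (23−38.53)²/38.53 + (36−30.82)²/30.82 + (26−38.53)²/38.53 + (25−15.41)²/15.41 = 40.1031
df = 4
p-value (upper-tail) = 0.00000
At α=0.01: p < α → reject H₀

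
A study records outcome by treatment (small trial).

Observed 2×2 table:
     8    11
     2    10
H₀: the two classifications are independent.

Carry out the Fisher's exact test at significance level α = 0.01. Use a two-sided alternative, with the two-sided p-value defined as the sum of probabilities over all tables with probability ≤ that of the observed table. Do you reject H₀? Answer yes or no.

reject H₀: no

Margins: r₁=19, r₂=12, c₁=10, c₂=21, n=31
p_obs = C(19,8)·C(12,2)/C(31,10); sum pmf over tables with pmf ≤ p_obs
p-value (two-sided) = 0.23961
At α=0.01: p ≥ α → fail to reject H₀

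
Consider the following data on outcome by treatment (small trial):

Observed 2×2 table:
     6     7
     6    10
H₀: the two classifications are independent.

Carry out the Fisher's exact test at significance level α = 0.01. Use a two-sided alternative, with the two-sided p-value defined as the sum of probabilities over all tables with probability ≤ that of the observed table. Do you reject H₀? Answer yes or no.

reject H₀: no

Margins: r₁=13, r₂=16, c₁=12, c₂=17, n=29
p_obs = C(13,6)·C(16,6)/C(29,12); sum pmf over tables with pmf ≤ p_obs
p-value (two-sided) = 0.71629
At α=0.01: p ≥ α → fail to reject H₀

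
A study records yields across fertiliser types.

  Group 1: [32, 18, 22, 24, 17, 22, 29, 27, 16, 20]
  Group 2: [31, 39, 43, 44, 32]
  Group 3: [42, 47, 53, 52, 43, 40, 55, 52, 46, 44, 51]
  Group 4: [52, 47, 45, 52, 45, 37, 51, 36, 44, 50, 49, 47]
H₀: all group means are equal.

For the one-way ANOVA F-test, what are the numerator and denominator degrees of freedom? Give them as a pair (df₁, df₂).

degrees of freedom = [3, 34]

k = 4 groups, N = 38 total
df = (k−1, N−k) = (4−1, 38−4) = (3, 34)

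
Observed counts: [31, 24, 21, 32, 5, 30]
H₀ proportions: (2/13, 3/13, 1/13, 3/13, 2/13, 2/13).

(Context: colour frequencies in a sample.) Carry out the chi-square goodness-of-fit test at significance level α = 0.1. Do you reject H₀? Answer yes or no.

n = 143; E_i = n·p_i = [22.00, 33.00, 11.00, 33.00, 22.00, 22.00]
χ² = (31−22.00)²/22.00 + (24−33.00)²/33.00 + (21−11.00)²/11.00 + (32−33.00)²/33.00 + (5−22.00)²/22.00 + (30−22.00)²/22.00 = 31.3030
df = 5
p-value (upper-tail) = 0.00001
At α=0.1: p < α → reject H₀

reject H₀: yes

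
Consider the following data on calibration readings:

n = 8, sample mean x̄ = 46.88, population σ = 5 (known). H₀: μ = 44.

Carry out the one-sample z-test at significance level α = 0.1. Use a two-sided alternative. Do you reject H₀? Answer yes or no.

reject H₀: no

SE = σ/√n = 5/√8 = 1.7678
z = (x̄−μ₀)/SE = (46.88−44)/1.7678 = 1.6292
p-value (two-sided) = 0.10328
At α=0.1: p ≥ α → fail to reject H₀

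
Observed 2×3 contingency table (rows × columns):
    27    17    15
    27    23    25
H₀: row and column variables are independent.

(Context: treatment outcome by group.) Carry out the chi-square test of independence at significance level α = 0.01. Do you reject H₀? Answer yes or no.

reject H₀: no

Row totals [59, 75], col totals [54, 40, 40], n=134
χ² = (27−23.78)²/23.78 + (17−17.61)²/17.61 + (15−17.61)²/17.61 + (27−30.22)²/30.22 + (23−22.39)²/22.39 + (25−22.39)²/22.39 = 1.5111
df = 2
p-value (upper-tail) = 0.46975
At α=0.01: p ≥ α → fail to reject H₀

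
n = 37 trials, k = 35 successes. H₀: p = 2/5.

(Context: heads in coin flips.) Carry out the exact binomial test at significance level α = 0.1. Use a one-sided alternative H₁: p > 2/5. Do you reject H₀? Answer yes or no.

reject H₀: yes

Exact binomial: n=37, k=35, p₀=2/5=0.4000
P(X≥35) from Σ C(n,i)·p₀^i·(1−p₀)^(n−i)
p-value (one-sided, H₁ greater) = 0.00000
At α=0.1: p < α → reject H₀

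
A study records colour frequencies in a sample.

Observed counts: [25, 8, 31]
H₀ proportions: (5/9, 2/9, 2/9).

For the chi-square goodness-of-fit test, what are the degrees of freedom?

degrees of freedom = 2

df = k − 1 = 3 − 1 = 2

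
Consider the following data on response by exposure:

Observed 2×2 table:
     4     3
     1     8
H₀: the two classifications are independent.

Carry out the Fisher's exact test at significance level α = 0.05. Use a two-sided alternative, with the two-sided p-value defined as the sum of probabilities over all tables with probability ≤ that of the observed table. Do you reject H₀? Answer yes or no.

Margins: r₁=7, r₂=9, c₁=5, c₂=11, n=16
p_obs = C(7,4)·C(9,1)/C(16,5); sum pmf over tables with pmf ≤ p_obs
p-value (two-sided) = 0.10577
At α=0.05: p ≥ α → fail to reject H₀

reject H₀: no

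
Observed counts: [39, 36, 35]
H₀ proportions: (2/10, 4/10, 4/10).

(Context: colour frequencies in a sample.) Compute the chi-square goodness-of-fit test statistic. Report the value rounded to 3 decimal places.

test statistic = 16.432

n = 110; E_i = n·p_i = [22.00, 44.00, 44.00]
χ² = (39−22.00)²/22.00 + (36−44.00)²/44.00 + (35−44.00)²/44.00 = 16.4318
df = 2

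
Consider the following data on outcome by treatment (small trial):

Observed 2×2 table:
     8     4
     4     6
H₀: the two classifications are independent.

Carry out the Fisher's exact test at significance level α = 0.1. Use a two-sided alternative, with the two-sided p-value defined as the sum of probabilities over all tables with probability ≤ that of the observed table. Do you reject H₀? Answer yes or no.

reject H₀: no

Margins: r₁=12, r₂=10, c₁=12, c₂=10, n=22
p_obs = C(12,8)·C(10,4)/C(22,12); sum pmf over tables with pmf ≤ p_obs
p-value (two-sided) = 0.39128
At α=0.1: p ≥ α → fail to reject H₀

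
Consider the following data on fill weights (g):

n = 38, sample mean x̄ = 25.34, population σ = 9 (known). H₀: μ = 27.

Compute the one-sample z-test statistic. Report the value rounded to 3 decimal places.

test statistic = -1.137

SE = σ/√n = 9/√38 = 1.4600
z = (x̄−μ₀)/SE = (25.34−27)/1.4600 = -1.1370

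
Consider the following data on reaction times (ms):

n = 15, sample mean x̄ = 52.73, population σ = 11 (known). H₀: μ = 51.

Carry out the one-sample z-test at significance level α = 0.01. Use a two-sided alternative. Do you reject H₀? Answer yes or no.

SE = σ/√n = 11/√15 = 2.8402
z = (x̄−μ₀)/SE = (52.73−51)/2.8402 = 0.6091
p-value (two-sided) = 0.54245
At α=0.01: p ≥ α → fail to reject H₀

reject H₀: no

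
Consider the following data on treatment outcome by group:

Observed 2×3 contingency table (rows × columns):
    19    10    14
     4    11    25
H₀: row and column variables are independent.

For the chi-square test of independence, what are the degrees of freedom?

df = (r−1)(c−1) = (2−1)·(3−1) = 2

degrees of freedom = 2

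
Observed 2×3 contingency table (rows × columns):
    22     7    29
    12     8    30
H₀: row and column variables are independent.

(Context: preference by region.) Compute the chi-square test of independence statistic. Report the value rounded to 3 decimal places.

Row totals [58, 50], col totals [34, 15, 59], n=108
χ² = (22−18.26)²/18.26 + (7−8.06)²/8.06 + (29−31.69)²/31.69 + (12−15.74)²/15.74 + (8−6.94)²/6.94 + (30−27.31)²/27.31 = 2.4456
df = 2

test statistic = 2.446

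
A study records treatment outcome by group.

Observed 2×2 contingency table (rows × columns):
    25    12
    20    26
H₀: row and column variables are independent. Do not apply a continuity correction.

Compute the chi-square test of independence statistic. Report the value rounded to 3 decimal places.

test statistic = 4.794

Row totals [37, 46], col totals [45, 38], n=83
χ² = (25−20.06)²/20.06 + (12−16.94)²/16.94 + (20−24.94)²/24.94 + (26−21.06)²/21.06 = 4.7939
df = 1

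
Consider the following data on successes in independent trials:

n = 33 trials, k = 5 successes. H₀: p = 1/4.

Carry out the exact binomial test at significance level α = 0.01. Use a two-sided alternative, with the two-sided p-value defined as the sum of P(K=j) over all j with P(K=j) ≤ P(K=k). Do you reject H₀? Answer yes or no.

Exact binomial: n=33, k=5, p₀=1/4=0.2500
P(X=j) = C(n,j)·p₀^j·(1−p₀)^(n−j); p = Σ P(X=j) over j with P(X=j) ≤ P(X=5)
p-value (two-sided) = 0.23091
At α=0.01: p ≥ α → fail to reject H₀

reject H₀: no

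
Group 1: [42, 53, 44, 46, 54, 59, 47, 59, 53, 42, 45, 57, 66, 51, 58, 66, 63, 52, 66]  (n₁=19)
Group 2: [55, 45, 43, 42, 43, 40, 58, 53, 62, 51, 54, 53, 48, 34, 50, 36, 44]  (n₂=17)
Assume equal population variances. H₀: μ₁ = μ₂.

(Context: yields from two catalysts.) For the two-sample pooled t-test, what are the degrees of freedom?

degrees of freedom = 34

df = n₁ + n₂ − 2 = 19 + 17 − 2 = 34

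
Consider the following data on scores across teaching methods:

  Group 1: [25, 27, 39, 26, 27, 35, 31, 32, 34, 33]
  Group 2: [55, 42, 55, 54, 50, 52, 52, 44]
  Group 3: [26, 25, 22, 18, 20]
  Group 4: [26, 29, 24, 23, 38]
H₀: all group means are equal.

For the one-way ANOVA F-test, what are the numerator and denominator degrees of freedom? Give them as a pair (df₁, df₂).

degrees of freedom = [3, 24]

k = 4 groups, N = 28 total
df = (k−1, N−k) = (4−1, 28−4) = (3, 24)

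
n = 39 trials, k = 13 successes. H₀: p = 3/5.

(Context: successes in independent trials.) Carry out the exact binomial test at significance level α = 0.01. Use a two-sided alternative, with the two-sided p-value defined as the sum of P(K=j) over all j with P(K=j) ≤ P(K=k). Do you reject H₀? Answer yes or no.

reject H₀: yes

Exact binomial: n=39, k=13, p₀=3/5=0.6000
P(X=j) = C(n,j)·p₀^j·(1−p₀)^(n−j); p = Σ P(X=j) over j with P(X=j) ≤ P(X=13)
p-value (two-sided) = 0.00090
At α=0.01: p < α → reject H₀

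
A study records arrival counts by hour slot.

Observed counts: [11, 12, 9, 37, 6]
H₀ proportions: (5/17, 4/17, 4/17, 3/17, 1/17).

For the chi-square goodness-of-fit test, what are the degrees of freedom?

degrees of freedom = 4

df = k − 1 = 5 − 1 = 4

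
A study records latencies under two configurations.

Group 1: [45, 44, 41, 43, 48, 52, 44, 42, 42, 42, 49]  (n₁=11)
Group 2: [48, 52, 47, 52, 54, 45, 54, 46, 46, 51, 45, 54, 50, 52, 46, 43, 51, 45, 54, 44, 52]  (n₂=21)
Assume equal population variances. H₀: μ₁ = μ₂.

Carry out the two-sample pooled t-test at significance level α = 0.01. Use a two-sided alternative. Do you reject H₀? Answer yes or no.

reject H₀: yes

x̄₁=44.727, s₁=3.495, n₁=11
x̄₂=49.095, s₂=3.780, n₂=21
s_p² = [10·3.495² + 20·3.780²]/30 = 13.5997
SE = √(s_p²·(1/11+1/21)) = 1.3726
t = (44.727−49.095)/1.3726 = -3.1823
df = 30
p-value (two-sided) = 0.00339
At α=0.01: p < α → reject H₀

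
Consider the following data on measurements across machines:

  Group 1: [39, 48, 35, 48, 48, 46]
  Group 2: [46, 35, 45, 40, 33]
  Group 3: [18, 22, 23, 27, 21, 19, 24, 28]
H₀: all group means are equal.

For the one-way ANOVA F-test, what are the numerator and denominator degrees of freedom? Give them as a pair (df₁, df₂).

k = 3 groups, N = 19 total
df = (k−1, N−k) = (3−1, 19−3) = (2, 16)

degrees of freedom = [2, 16]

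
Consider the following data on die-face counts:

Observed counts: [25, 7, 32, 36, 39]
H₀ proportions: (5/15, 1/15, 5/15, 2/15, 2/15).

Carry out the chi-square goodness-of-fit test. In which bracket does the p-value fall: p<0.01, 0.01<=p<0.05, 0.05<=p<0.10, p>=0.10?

n = 139; E_i = n·p_i = [46.33, 9.27, 46.33, 18.53, 18.53]
χ² = (25−46.33)²/46.33 + (7−9.27)²/9.27 + (32−46.33)²/46.33 + (36−18.53)²/18.53 + (39−18.53)²/18.53 = 53.8741
df = 4
p-value (upper-tail) = 0.00000
→ bracket: p<0.01

p-value bracket: p<0.01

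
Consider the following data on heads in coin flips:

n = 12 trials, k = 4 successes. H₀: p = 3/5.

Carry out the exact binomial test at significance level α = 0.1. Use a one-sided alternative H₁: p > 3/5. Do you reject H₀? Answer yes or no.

reject H₀: no

Exact binomial: n=12, k=4, p₀=3/5=0.6000
P(X≥4) from Σ C(n,i)·p₀^i·(1−p₀)^(n−i)
p-value (one-sided, H₁ greater) = 0.98473
At α=0.1: p ≥ α → fail to reject H₀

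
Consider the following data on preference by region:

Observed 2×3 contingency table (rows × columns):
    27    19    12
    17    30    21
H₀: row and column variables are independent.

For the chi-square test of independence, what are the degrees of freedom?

df = (r−1)(c−1) = (2−1)·(3−1) = 2

degrees of freedom = 2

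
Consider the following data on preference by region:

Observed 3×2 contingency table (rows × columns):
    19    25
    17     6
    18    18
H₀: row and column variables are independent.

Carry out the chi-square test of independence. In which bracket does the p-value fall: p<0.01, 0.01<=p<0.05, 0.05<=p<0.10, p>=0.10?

p-value bracket: 0.05<=p<0.10

Row totals [44, 23, 36], col totals [54, 49], n=103
χ² = (19−23.07)²/23.07 + (25−20.93)²/20.93 + (17−12.06)²/12.06 + (6−10.94)²/10.94 + (18−18.87)²/18.87 + (18−17.13)²/17.13 = 5.8501
df = 2
p-value (upper-tail) = 0.05366
→ bracket: 0.05<=p<0.10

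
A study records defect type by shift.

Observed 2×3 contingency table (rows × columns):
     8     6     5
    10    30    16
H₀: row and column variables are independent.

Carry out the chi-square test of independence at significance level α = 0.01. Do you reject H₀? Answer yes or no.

reject H₀: no

Row totals [19, 56], col totals [18, 36, 21], n=75
χ² = (8−4.56)²/4.56 + (6−9.12)²/9.12 + (5−5.32)²/5.32 + (10−13.44)²/13.44 + (30−26.88)²/26.88 + (16−15.68)²/15.68 = 4.9309
df = 2
p-value (upper-tail) = 0.08497
At α=0.01: p ≥ α → fail to reject H₀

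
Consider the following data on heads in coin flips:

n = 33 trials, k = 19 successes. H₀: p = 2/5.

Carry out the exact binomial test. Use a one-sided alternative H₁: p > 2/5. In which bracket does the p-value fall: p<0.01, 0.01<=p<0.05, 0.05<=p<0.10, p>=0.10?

p-value bracket: 0.01<=p<0.05

Exact binomial: n=33, k=19, p₀=2/5=0.4000
P(X≥19) from Σ C(n,i)·p₀^i·(1−p₀)^(n−i)
p-value (one-sided, H₁ greater) = 0.03104
→ bracket: 0.01<=p<0.05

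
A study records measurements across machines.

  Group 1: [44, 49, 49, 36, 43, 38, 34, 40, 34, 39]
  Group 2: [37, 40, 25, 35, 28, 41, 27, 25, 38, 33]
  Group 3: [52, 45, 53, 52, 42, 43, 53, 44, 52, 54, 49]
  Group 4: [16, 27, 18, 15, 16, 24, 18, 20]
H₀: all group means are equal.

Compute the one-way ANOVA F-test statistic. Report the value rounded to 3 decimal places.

test statistic = 53.496

Group means [40.60, 32.90, 49.00, 19.25], grand mean 36.615
SSB = Σnᵢ(x̄ᵢ−x̄)² = 4396.431; SSW = ΣΣ(x−x̄ᵢ)² = 958.800
MSB = 4396.431/3 = 1465.4769; MSW = 958.800/35 = 27.3943
F = MSB/MSW = 53.4957
df = (3, 35)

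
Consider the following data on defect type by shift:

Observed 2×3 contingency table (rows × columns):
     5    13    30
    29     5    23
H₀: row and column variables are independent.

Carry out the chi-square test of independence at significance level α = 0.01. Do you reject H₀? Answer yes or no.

Row totals [48, 57], col totals [34, 18, 53], n=105
χ² = (5−15.54)²/15.54 + (13−8.23)²/8.23 + (30−24.23)²/24.23 + (29−18.46)²/18.46 + (5−9.77)²/9.77 + (23−28.77)²/28.77 = 20.8027
df = 2
p-value (upper-tail) = 0.00003
At α=0.01: p < α → reject H₀

reject H₀: yes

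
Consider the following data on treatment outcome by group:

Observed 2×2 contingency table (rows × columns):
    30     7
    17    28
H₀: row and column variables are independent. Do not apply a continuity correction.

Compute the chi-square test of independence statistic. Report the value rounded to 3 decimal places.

test statistic = 15.563

Row totals [37, 45], col totals [47, 35], n=82
χ² = (30−21.21)²/21.21 + (7−15.79)²/15.79 + (17−25.79)²/25.79 + (28−19.21)²/19.21 = 15.5634
df = 1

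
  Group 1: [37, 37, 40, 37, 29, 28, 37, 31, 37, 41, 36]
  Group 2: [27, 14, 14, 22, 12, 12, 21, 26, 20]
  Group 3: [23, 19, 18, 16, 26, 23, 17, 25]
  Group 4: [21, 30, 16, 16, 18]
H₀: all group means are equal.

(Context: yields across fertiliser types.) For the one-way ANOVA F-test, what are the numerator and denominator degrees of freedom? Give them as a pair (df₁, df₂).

degrees of freedom = [3, 29]

k = 4 groups, N = 33 total
df = (k−1, N−k) = (4−1, 33−4) = (3, 29)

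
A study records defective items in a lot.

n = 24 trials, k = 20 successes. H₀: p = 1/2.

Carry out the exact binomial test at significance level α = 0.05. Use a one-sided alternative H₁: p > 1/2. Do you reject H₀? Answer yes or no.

Exact binomial: n=24, k=20, p₀=1/2=0.5000
P(X≥20) from Σ C(n,i)·p₀^i·(1−p₀)^(n−i)
p-value (one-sided, H₁ greater) = 0.00077
At α=0.05: p < α → reject H₀

reject H₀: yes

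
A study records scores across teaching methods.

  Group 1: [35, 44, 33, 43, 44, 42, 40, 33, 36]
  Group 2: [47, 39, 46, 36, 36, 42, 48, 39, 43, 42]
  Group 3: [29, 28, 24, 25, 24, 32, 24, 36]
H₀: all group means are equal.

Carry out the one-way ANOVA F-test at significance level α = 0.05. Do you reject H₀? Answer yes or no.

reject H₀: yes

Group means [38.89, 41.80, 27.75], grand mean 36.667
SSB = Σnᵢ(x̄ᵢ−x̄)² = 944.011; SSW = ΣΣ(x−x̄ᵢ)² = 477.989
MSB = 944.011/2 = 472.0056; MSW = 477.989/24 = 19.9162
F = MSB/MSW = 23.6996
df = (2, 24)
p-value (upper-tail) = 0.00000
At α=0.05: p < α → reject H₀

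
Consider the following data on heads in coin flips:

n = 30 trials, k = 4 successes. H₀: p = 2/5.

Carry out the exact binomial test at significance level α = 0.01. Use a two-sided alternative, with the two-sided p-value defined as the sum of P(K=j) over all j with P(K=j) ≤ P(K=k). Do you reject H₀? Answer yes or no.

Exact binomial: n=30, k=4, p₀=2/5=0.4000
P(X=j) = C(n,j)·p₀^j·(1−p₀)^(n−j); p = Σ P(X=j) over j with P(X=j) ≤ P(X=4)
p-value (two-sided) = 0.00237
At α=0.01: p < α → reject H₀

reject H₀: yes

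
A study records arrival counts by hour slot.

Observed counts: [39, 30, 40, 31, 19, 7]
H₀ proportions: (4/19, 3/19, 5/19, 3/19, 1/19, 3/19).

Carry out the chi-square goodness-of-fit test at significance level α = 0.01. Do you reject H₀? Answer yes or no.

n = 166; E_i = n·p_i = [34.95, 26.21, 43.68, 26.21, 8.74, 26.21]
χ² = (39−34.95)²/34.95 + (30−26.21)²/26.21 + (40−43.68)²/43.68 + (31−26.21)²/26.21 + (19−8.74)²/8.74 + (7−26.21)²/26.21 = 28.3399
df = 5
p-value (upper-tail) = 0.00003
At α=0.01: p < α → reject H₀

reject H₀: yes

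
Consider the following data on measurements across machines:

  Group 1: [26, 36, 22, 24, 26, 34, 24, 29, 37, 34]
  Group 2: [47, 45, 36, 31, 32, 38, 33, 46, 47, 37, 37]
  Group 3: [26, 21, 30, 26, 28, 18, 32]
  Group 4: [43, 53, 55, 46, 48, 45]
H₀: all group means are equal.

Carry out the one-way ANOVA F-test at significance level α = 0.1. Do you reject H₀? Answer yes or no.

Group means [29.20, 39.00, 25.86, 48.33], grand mean 35.059
SSB = Σnᵢ(x̄ᵢ−x̄)² = 2164.092; SSW = ΣΣ(x−x̄ᵢ)² = 915.790
MSB = 2164.092/3 = 721.3640; MSW = 915.790/30 = 30.5263
F = MSB/MSW = 23.6309
df = (3, 30)
p-value (upper-tail) = 0.00000
At α=0.1: p < α → reject H₀

reject H₀: yes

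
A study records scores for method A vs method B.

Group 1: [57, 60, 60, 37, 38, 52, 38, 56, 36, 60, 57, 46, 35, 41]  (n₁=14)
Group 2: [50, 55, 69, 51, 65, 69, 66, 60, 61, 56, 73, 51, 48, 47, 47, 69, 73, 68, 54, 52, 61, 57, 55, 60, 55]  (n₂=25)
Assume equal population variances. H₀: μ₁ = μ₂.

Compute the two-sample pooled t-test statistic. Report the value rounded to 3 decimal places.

test statistic = -3.607

x̄₁=48.071, s₁=10.232, n₁=14
x̄₂=58.880, s₂=8.217, n₂=25
s_p² = [13·10.232² + 24·8.217²]/37 = 80.5829
SE = √(s_p²·(1/14+1/25)) = 2.9965
t = (48.071−58.880)/2.9965 = -3.6070
df = 37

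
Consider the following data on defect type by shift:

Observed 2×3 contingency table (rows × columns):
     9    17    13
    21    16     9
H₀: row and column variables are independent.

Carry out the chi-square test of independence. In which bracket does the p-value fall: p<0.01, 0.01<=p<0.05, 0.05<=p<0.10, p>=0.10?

Row totals [39, 46], col totals [30, 33, 22], n=85
χ² = (9−13.76)²/13.76 + (17−15.14)²/15.14 + (13−10.09)²/10.09 + (21−16.24)²/16.24 + (16−17.86)²/17.86 + (9−11.91)²/11.91 = 5.0151
df = 2
p-value (upper-tail) = 0.08147
→ bracket: 0.05<=p<0.10

p-value bracket: 0.05<=p<0.10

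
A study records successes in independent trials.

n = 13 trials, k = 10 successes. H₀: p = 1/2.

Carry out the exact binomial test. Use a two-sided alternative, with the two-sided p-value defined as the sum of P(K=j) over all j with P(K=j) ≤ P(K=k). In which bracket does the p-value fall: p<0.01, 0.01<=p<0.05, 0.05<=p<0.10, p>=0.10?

p-value bracket: 0.05<=p<0.10

Exact binomial: n=13, k=10, p₀=1/2=0.5000
P(X=j) = C(n,j)·p₀^j·(1−p₀)^(n−j); p = Σ P(X=j) over j with P(X=j) ≤ P(X=10)
p-value (two-sided) = 0.09229
→ bracket: 0.05<=p<0.10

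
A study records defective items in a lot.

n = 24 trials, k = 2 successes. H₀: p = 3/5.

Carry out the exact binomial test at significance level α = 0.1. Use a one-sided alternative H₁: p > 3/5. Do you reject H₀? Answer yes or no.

reject H₀: no

Exact binomial: n=24, k=2, p₀=3/5=0.6000
P(X≥2) from Σ C(n,i)·p₀^i·(1−p₀)^(n−i)
p-value (one-sided, H₁ greater) = 1.00000
At α=0.1: p ≥ α → fail to reject H₀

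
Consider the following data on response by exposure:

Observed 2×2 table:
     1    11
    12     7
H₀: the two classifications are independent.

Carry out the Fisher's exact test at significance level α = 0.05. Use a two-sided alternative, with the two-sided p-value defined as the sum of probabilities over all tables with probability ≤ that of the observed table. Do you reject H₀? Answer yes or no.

Margins: r₁=12, r₂=19, c₁=13, c₂=18, n=31
p_obs = C(12,1)·C(19,12)/C(31,13); sum pmf over tables with pmf ≤ p_obs
p-value (two-sided) = 0.00338
At α=0.05: p < α → reject H₀

reject H₀: yes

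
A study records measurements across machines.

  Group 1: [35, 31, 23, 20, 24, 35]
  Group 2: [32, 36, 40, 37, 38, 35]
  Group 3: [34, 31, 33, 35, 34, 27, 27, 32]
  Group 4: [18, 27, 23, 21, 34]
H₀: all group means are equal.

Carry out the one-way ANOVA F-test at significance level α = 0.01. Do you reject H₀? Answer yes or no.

Group means [28.00, 36.33, 31.62, 24.60], grand mean 30.480
SSB = Σnᵢ(x̄ᵢ−x̄)² = 425.832; SSW = ΣΣ(x−x̄ᵢ)² = 470.408
MSB = 425.832/3 = 141.9439; MSW = 470.408/21 = 22.4004
F = MSB/MSW = 6.3367
df = (3, 21)
p-value (upper-tail) = 0.00314
At α=0.01: p < α → reject H₀

reject H₀: yes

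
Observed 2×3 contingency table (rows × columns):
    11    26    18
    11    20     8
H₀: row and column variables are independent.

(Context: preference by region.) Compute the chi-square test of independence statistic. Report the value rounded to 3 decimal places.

test statistic = 1.962

Row totals [55, 39], col totals [22, 46, 26], n=94
χ² = (11−12.87)²/12.87 + (26−26.91)²/26.91 + (18−15.21)²/15.21 + (11−9.13)²/9.13 + (20−19.09)²/19.09 + (8−10.79)²/10.79 = 1.9622
df = 2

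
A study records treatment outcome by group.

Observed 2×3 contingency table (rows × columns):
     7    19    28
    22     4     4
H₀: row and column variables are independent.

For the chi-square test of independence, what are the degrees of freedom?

degrees of freedom = 2

df = (r−1)(c−1) = (2−1)·(3−1) = 2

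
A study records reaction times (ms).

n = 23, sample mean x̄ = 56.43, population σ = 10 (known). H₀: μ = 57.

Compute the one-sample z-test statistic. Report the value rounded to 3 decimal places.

SE = σ/√n = 10/√23 = 2.0851
z = (x̄−μ₀)/SE = (56.43−57)/2.0851 = -0.2734

test statistic = -0.273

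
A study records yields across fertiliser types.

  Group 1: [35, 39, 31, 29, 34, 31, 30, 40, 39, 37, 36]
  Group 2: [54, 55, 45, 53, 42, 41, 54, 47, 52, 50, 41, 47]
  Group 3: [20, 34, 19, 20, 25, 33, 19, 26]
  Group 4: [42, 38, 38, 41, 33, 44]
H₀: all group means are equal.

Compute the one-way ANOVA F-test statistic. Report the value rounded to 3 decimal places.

test statistic = 39.519

Group means [34.64, 48.42, 24.50, 39.33], grand mean 37.676
SSB = Σnᵢ(x̄ᵢ−x̄)² = 2891.313; SSW = ΣΣ(x−x̄ᵢ)² = 804.795
MSB = 2891.313/3 = 963.7709; MSW = 804.795/33 = 24.3877
F = MSB/MSW = 39.5187
df = (3, 33)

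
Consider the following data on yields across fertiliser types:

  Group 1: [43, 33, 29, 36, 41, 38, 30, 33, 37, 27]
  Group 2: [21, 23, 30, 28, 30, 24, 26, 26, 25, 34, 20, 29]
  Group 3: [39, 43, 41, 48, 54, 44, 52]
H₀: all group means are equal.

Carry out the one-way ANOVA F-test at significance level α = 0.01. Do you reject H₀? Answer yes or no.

Group means [34.70, 26.33, 45.86], grand mean 33.931
SSB = Σnᵢ(x̄ᵢ−x̄)² = 1694.238; SSW = ΣΣ(x−x̄ᵢ)² = 619.624
MSB = 1694.238/2 = 847.1191; MSW = 619.624/26 = 23.8317
F = MSB/MSW = 35.5459
df = (2, 26)
p-value (upper-tail) = 0.00000
At α=0.01: p < α → reject H₀

reject H₀: yes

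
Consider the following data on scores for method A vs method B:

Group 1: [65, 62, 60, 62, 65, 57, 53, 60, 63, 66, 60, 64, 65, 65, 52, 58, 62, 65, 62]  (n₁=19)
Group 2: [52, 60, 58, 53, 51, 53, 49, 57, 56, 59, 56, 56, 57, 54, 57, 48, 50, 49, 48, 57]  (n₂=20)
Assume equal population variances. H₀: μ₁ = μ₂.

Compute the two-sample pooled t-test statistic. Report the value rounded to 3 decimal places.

x̄₁=61.368, s₁=4.031, n₁=19
x̄₂=54.000, s₂=3.825, n₂=20
s_p² = [18·4.031² + 19·3.825²]/37 = 15.4168
SE = √(s_p²·(1/19+1/20)) = 1.2579
t = (61.368−54.000)/1.2579 = 5.8578
df = 37

test statistic = 5.858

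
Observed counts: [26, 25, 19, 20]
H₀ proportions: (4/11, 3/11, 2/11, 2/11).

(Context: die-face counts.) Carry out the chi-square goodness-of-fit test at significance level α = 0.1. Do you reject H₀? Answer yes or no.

reject H₀: no

n = 90; E_i = n·p_i = [32.73, 24.55, 16.36, 16.36]
χ² = (26−32.73)²/32.73 + (25−24.55)²/24.55 + (19−16.36)²/16.36 + (20−16.36)²/16.36 = 2.6241
df = 3
p-value (upper-tail) = 0.45328
At α=0.1: p ≥ α → fail to reject H₀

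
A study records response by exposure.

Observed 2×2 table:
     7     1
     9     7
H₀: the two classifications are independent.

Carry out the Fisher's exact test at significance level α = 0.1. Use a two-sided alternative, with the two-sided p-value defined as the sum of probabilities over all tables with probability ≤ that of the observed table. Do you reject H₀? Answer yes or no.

reject H₀: no

Margins: r₁=8, r₂=16, c₁=16, c₂=8, n=24
p_obs = C(8,7)·C(16,9)/C(24,16); sum pmf over tables with pmf ≤ p_obs
p-value (two-sided) = 0.18932
At α=0.1: p ≥ α → fail to reject H₀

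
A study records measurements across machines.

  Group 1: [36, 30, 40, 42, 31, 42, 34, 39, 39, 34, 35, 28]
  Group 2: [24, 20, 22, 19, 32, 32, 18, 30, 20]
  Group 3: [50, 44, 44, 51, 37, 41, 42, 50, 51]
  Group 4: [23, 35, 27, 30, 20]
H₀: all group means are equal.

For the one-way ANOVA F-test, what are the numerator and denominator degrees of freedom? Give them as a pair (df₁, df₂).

k = 4 groups, N = 35 total
df = (k−1, N−k) = (4−1, 35−4) = (3, 31)

degrees of freedom = [3, 31]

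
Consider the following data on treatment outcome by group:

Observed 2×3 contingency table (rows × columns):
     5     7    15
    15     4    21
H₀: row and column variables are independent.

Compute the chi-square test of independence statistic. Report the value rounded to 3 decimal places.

Row totals [27, 40], col totals [20, 11, 36], n=67
χ² = (5−8.06)²/8.06 + (7−4.43)²/4.43 + (15−14.51)²/14.51 + (15−11.94)²/11.94 + (4−6.57)²/6.57 + (21−21.49)²/21.49 = 4.4638
df = 2

test statistic = 4.464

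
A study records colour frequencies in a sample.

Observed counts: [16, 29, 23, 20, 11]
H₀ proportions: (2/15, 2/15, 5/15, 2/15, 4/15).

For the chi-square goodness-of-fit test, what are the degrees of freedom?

df = k − 1 = 5 − 1 = 4

degrees of freedom = 4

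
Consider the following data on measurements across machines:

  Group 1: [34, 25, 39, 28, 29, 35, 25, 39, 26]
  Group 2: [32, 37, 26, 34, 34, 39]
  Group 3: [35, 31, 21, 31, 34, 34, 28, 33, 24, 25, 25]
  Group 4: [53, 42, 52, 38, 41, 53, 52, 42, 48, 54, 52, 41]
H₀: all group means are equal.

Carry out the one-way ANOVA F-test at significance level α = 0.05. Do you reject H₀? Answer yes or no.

reject H₀: yes

Group means [31.11, 33.67, 29.18, 47.33], grand mean 36.079
SSB = Σnᵢ(x̄ᵢ−x̄)² = 2300.238; SSW = ΣΣ(x−x̄ᵢ)² = 994.525
MSB = 2300.238/3 = 766.7460; MSW = 994.525/34 = 29.2507
F = MSB/MSW = 26.2129
df = (3, 34)
p-value (upper-tail) = 0.00000
At α=0.05: p < α → reject H₀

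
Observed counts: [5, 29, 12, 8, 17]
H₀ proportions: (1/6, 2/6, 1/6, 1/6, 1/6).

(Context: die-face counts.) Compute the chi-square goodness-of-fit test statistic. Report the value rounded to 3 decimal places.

test statistic = 8.648

n = 71; E_i = n·p_i = [11.83, 23.67, 11.83, 11.83, 11.83]
χ² = (5−11.83)²/11.83 + (29−23.67)²/23.67 + (12−11.83)²/11.83 + (8−11.83)²/11.83 + (17−11.83)²/11.83 = 8.6479
df = 4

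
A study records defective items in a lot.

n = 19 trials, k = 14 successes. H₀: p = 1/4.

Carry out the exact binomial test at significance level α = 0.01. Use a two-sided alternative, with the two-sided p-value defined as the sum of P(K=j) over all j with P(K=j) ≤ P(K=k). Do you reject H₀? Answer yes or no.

reject H₀: yes

Exact binomial: n=19, k=14, p₀=1/4=0.2500
P(X=j) = C(n,j)·p₀^j·(1−p₀)^(n−j); p = Σ P(X=j) over j with P(X=j) ≤ P(X=14)
p-value (two-sided) = 0.00001
At α=0.01: p < α → reject H₀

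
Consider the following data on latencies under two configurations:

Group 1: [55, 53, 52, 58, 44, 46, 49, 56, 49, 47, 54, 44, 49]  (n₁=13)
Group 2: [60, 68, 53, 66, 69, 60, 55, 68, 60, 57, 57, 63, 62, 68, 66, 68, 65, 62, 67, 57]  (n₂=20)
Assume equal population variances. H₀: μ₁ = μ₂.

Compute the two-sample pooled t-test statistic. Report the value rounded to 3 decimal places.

test statistic = -7.030

x̄₁=50.462, s₁=4.576, n₁=13
x̄₂=62.550, s₂=4.979, n₂=20
s_p² = [12·4.576² + 19·4.979²]/31 = 23.2962
SE = √(s_p²·(1/13+1/20)) = 1.7195
t = (50.462−62.550)/1.7195 = -7.0301
df = 31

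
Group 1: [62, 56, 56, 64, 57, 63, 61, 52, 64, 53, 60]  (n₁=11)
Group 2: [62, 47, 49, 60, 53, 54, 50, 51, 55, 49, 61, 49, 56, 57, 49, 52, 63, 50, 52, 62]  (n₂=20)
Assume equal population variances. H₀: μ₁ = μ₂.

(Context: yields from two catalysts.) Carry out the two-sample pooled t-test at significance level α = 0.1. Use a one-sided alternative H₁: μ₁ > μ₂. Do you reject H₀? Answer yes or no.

x̄₁=58.909, s₁=4.323, n₁=11
x̄₂=54.050, s₂=5.165, n₂=20
s_p² = [10·4.323² + 19·5.165²]/29 = 23.9262
SE = √(s_p²·(1/11+1/20)) = 1.8361
t = (58.909−54.050)/1.8361 = 2.6464
df = 29
p-value (one-sided, H₁ greater) = 0.00650
At α=0.1: p < α → reject H₀

reject H₀: yes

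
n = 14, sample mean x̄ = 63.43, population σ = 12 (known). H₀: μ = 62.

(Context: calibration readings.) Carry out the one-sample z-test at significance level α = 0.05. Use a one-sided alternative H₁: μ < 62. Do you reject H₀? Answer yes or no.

SE = σ/√n = 12/√14 = 3.2071
z = (x̄−μ₀)/SE = (63.43−62)/3.2071 = 0.4459
p-value (one-sided, H₁ less) = 0.67216
At α=0.05: p ≥ α → fail to reject H₀

reject H₀: no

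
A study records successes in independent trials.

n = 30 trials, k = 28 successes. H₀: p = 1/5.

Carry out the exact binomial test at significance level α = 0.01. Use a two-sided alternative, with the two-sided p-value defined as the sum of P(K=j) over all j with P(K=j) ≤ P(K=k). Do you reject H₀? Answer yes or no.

reject H₀: yes

Exact binomial: n=30, k=28, p₀=1/5=0.2000
P(X=j) = C(n,j)·p₀^j·(1−p₀)^(n−j); p = Σ P(X=j) over j with P(X=j) ≤ P(X=28)
p-value (two-sided) = 0.00000
At α=0.01: p < α → reject H₀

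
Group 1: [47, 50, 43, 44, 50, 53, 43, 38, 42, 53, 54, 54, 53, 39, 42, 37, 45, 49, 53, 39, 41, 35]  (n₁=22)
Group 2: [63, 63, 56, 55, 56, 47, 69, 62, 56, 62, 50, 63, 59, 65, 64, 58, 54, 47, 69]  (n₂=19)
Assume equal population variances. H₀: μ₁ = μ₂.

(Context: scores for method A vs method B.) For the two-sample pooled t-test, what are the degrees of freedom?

df = n₁ + n₂ − 2 = 22 + 19 − 2 = 39

degrees of freedom = 39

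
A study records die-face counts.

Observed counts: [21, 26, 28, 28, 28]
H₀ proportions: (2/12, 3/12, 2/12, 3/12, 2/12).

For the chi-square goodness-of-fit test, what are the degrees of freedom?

degrees of freedom = 4

df = k − 1 = 5 − 1 = 4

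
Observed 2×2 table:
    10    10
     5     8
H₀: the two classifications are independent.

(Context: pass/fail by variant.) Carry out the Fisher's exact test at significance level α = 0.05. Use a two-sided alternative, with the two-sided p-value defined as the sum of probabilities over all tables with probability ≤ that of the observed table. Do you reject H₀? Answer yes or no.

Margins: r₁=20, r₂=13, c₁=15, c₂=18, n=33
p_obs = C(20,10)·C(13,5)/C(33,15); sum pmf over tables with pmf ≤ p_obs
p-value (two-sided) = 0.72211
At α=0.05: p ≥ α → fail to reject H₀

reject H₀: no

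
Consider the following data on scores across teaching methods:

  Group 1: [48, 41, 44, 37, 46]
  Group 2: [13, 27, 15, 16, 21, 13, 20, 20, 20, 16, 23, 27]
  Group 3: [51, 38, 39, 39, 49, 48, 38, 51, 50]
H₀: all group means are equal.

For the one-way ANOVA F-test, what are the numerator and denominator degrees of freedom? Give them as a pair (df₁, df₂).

degrees of freedom = [2, 23]

k = 3 groups, N = 26 total
df = (k−1, N−k) = (3−1, 26−3) = (2, 23)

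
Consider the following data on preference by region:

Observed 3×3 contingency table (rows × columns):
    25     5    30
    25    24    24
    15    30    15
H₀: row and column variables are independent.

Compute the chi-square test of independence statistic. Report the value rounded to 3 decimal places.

test statistic = 25.243

Row totals [60, 73, 60], col totals [65, 59, 69], n=193
χ² = (25−20.21)²/20.21 + (5−18.34)²/18.34 + (30−21.45)²/21.45 + (25−24.59)²/24.59 + (24−22.32)²/22.32 + (24−26.10)²/26.10 + (15−20.21)²/20.21 + (30−18.34)²/18.34 + (15−21.45)²/21.45 = 25.2433
df = 4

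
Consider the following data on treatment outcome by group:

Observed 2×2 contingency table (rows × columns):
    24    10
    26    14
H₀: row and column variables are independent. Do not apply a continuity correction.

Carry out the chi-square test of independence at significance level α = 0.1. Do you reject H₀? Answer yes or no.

reject H₀: no

Row totals [34, 40], col totals [50, 24], n=74
χ² = (24−22.97)²/22.97 + (10−11.03)²/11.03 + (26−27.03)²/27.03 + (14−12.97)²/12.97 = 0.2619
df = 1
p-value (upper-tail) = 0.60882
At α=0.1: p ≥ α → fail to reject H₀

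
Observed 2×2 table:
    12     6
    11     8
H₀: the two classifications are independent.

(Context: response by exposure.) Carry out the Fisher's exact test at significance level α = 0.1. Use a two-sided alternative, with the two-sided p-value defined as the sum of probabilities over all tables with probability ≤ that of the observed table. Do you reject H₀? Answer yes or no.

reject H₀: no

Margins: r₁=18, r₂=19, c₁=23, c₂=14, n=37
p_obs = C(18,12)·C(19,11)/C(37,23); sum pmf over tables with pmf ≤ p_obs
p-value (two-sided) = 0.73743
At α=0.1: p ≥ α → fail to reject H₀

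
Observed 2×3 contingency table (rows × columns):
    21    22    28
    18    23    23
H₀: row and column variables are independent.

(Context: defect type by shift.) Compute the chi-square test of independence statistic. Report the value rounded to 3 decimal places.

test statistic = 0.381

Row totals [71, 64], col totals [39, 45, 51], n=135
χ² = (21−20.51)²/20.51 + (22−23.67)²/23.67 + (28−26.82)²/26.82 + (18−18.49)²/18.49 + (23−21.33)²/21.33 + (23−24.18)²/24.18 = 0.3812
df = 2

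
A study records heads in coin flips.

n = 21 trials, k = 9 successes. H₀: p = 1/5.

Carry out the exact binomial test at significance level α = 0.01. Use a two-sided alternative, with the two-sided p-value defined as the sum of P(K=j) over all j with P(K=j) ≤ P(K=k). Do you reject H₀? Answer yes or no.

Exact binomial: n=21, k=9, p₀=1/5=0.2000
P(X=j) = C(n,j)·p₀^j·(1−p₀)^(n−j); p = Σ P(X=j) over j with P(X=j) ≤ P(X=9)
p-value (two-sided) = 0.02364
At α=0.01: p ≥ α → fail to reject H₀

reject H₀: no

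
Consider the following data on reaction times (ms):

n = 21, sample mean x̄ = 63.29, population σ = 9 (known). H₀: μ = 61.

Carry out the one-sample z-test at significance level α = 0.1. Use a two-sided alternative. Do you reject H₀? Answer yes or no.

reject H₀: no

SE = σ/√n = 9/√21 = 1.9640
z = (x̄−μ₀)/SE = (63.29−61)/1.9640 = 1.1660
p-value (two-sided) = 0.24361
At α=0.1: p ≥ α → fail to reject H₀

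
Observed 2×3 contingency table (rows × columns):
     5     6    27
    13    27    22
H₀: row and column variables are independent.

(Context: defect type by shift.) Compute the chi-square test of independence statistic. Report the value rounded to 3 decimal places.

Row totals [38, 62], col totals [18, 33, 49], n=100
χ² = (5−6.84)²/6.84 + (6−12.54)²/12.54 + (27−18.62)²/18.62 + (13−11.16)²/11.16 + (27−20.46)²/20.46 + (22−30.38)²/30.38 = 12.3826
df = 2

test statistic = 12.383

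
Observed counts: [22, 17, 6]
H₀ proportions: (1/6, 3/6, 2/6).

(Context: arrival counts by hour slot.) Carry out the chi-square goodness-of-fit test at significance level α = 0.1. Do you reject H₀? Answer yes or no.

reject H₀: yes

n = 45; E_i = n·p_i = [7.50, 22.50, 15.00]
χ² = (22−7.50)²/7.50 + (17−22.50)²/22.50 + (6−15.00)²/15.00 = 34.7778
df = 2
p-value (upper-tail) = 0.00000
At α=0.1: p < α → reject H₀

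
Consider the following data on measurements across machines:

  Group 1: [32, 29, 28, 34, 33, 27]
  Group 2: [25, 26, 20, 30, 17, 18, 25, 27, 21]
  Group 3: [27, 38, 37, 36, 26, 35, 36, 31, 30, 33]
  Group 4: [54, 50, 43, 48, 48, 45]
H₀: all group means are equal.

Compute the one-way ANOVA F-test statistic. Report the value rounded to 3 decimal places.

Group means [30.50, 23.22, 32.90, 48.00], grand mean 32.548
SSB = Σnᵢ(x̄ᵢ−x̄)² = 2241.722; SSW = ΣΣ(x−x̄ᵢ)² = 431.956
MSB = 2241.722/3 = 747.2406; MSW = 431.956/27 = 15.9984
F = MSB/MSW = 46.7073
df = (3, 27)

test statistic = 46.707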